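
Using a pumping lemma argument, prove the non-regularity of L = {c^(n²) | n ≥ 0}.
Assume L is regular with pumping length p. Idea: pumping adds a fixed amount, but gaps between consecutive squares grow.
Choose s = c^(p²) (length p² ≥ p). By the pumping lemma, s = xyz with |xy| ≤ p, |y| > 0, so |y| = k with 1 ≤ k ≤ p. Then |xy²z| = p²+k. Since p² < p²+k ≤ p²+p < (p+1)², the length p²+k lies strictly between consecutive squares, so it is not a perfect square and xy²z ∉ L.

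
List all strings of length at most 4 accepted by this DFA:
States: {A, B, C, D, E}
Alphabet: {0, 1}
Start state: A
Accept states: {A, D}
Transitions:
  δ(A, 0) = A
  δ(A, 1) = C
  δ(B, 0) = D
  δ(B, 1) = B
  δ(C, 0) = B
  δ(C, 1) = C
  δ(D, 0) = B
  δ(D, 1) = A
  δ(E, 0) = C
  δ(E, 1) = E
ε, 0, 00, 000, 100, 0000, 0100, 1001, 1010, 1100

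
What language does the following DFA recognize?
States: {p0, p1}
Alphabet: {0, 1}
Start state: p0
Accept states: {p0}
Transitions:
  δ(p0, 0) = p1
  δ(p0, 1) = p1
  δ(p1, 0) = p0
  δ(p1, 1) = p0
Testing a few strings:
  '0' → reject
  '00' → accept
  '111' → reject
  '11' → accept
State roles: p0=even length so far; p1=odd length so far
All binary strings of even length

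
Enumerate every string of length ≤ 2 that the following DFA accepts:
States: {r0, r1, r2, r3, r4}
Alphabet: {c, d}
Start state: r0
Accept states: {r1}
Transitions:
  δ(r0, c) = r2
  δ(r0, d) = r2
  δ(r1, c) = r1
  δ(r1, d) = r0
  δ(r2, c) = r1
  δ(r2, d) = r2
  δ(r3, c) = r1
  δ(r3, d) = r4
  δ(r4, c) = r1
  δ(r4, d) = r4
cc, dc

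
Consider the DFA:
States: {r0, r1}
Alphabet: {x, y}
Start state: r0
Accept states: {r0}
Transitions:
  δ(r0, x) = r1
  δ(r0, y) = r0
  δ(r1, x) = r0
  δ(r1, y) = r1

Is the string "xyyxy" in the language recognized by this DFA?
Processing string "xyyxy":
  r0 --x--> r1
  r1 --y--> r1
  r1 --y--> r1
  r1 --x--> r0
  r0 --y--> r0
Final state: r0
Accept states: {r0}
Yes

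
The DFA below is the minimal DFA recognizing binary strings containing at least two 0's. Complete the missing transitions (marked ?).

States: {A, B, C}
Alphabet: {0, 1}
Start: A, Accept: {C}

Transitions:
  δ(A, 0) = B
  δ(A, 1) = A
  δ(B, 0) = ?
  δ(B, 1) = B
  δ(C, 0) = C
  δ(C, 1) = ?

From the language and accept set, identify what each state tracks — A: zero 0's seen; B: one 0 seen; C: ≥ two 0's seen.
Each missing δ(q, a) is the state matching the new tracked value after reading a.
δ(B, 0) = C; δ(C, 1) = C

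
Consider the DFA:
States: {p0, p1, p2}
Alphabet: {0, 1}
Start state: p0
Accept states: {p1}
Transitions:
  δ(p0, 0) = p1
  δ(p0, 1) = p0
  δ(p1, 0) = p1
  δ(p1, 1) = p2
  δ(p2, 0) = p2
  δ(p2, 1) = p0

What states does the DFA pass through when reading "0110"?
read '0': p0 → p1
  read '1': p1 → p2
  read '1': p2 → p0
  read '0': p0 → p1
p0 -> p1 -> p2 -> p0 -> p1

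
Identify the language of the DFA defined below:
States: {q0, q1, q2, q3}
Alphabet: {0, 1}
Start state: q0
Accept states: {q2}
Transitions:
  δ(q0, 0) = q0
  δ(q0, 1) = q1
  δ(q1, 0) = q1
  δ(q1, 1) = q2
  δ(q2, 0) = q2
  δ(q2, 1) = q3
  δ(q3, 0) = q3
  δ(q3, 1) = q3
Testing a few strings:
  '1110' → reject
  '0' → reject
  '00' → reject
  '100' → reject
State roles: q0=zero 1's; q1=one 1; q2=two 1's; q3=≥ three 1's (dead)
All binary strings containing exactly two 1's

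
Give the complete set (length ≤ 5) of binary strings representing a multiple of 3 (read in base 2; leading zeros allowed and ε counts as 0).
ε, 0, 00, 11, 000, 011, 110, 0000, 0011, 0110, 1001, 1100, 1111, 00000, 00011, 00110, 01001, 01100, 01111, 10010, 10101, 11000, 11011, 11110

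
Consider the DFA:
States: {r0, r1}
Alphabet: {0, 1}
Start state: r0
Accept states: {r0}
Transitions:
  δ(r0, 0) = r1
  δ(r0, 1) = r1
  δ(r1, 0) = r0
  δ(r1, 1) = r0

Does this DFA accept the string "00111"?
Processing string "00111":
  r0 --0--> r1
  r1 --0--> r0
  r0 --1--> r1
  r1 --1--> r0
  r0 --1--> r1
Final state: r1
Accept states: {r0}
No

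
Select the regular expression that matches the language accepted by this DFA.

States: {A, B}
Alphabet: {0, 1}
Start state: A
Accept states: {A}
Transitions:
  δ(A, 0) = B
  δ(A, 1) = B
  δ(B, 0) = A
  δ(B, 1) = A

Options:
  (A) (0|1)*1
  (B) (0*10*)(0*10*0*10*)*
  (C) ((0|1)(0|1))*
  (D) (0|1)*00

Check each option against the DFA on short strings; one disagreement eliminates an option:
  (A) (0|1)*1: on ε the DFA stays in A and accepts (A ∈ Accept), but the regex does not match it → eliminate
  (B) (0*10*)(0*10*0*10*)*: on ε the DFA stays in A and accepts (A ∈ Accept), but the regex does not match it → eliminate
  (C) ((0|1)(0|1))*: agrees with the DFA on every string of length ≤ 6
  (D) (0|1)*00: on ε the DFA stays in A and accepts (A ∈ Accept), but the regex does not match it → eliminate
Only (C) is consistent with the DFA.
(C) ((0|1)(0|1))*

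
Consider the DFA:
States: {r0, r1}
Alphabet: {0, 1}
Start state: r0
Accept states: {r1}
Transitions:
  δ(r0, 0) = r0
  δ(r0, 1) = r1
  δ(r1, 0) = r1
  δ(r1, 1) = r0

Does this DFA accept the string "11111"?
Processing string "11111":
  r0 --1--> r1
  r1 --1--> r0
  r0 --1--> r1
  r1 --1--> r0
  r0 --1--> r1
Final state: r1
Accept states: {r1}
Yes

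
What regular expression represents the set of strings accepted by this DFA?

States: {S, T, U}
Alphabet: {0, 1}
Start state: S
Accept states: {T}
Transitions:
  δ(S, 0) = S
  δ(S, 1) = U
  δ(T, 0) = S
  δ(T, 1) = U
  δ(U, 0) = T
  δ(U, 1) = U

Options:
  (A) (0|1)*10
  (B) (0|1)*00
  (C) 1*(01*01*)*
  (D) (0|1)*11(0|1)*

Check each option against the DFA on short strings; one disagreement eliminates an option:
  (A) (0|1)*10: agrees with the DFA on every string of length ≤ 6
  (B) (0|1)*00: on '00' the DFA goes S → S → S and rejects (S ∉ Accept), but the regex matches it → eliminate
  (C) 1*(01*01*)*: on ε the DFA stays in S and rejects (S ∉ Accept), but the regex matches it → eliminate
  (D) (0|1)*11(0|1)*: on '10' the DFA goes S → U → T and accepts (T ∈ Accept), but the regex does not match it → eliminate
Only (A) is consistent with the DFA.
(A) (0|1)*10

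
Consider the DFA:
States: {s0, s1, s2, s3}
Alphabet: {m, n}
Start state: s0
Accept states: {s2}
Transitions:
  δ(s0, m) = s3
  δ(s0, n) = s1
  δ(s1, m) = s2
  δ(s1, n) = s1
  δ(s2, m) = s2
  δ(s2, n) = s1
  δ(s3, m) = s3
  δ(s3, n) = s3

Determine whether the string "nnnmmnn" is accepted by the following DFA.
Processing string "nnnmmnn":
  s0 --n--> s1
  s1 --n--> s1
  s1 --n--> s1
  s1 --m--> s2
  s2 --m--> s2
  s2 --n--> s1
  s1 --n--> s1
Final state: s1
Accept states: {s2}
No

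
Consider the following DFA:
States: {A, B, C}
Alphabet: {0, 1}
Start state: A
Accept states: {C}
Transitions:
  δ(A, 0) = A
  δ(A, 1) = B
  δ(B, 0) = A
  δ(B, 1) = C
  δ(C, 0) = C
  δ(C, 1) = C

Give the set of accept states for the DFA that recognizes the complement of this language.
Complement accept states = All states \ Original accept states
= {A, B, C} \ {C}
{A, B}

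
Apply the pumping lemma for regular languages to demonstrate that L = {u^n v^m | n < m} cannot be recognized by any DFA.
Assume L is regular with pumping length p. Idea: pumping up the u-block makes the u-count reach the v-count.
Choose s = u^p v^(p+1) ∈ L. By the pumping lemma, s = xyz with |xy| ≤ p, |y| > 0, so y = u^k with k ≥ 1. Then xy²z = u^(p+k) v^(p+1). Since p+k ≥ p+1, the number of u's is no longer strictly less than the number of v's, so xy²z ∉ L.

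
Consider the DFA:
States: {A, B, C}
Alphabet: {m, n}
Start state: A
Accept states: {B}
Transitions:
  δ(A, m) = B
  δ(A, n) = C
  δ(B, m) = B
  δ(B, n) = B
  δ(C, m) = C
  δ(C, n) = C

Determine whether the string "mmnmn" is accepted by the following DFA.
Processing string "mmnmn":
  A --m--> B
  B --m--> B
  B --n--> B
  B --m--> B
  B --n--> B
Final state: B
Accept states: {B}
Yes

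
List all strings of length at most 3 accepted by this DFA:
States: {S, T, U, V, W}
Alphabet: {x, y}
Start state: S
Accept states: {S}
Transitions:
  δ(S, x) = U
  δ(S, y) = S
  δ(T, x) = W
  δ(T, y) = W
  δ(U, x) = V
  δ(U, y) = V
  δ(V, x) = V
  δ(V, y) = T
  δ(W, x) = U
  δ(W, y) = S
ε, y, yy, yyy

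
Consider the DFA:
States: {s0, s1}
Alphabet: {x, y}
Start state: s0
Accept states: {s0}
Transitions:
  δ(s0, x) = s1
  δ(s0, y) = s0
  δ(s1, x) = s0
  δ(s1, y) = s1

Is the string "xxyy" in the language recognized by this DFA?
Processing string "xxyy":
  s0 --x--> s1
  s1 --x--> s0
  s0 --y--> s0
  s0 --y--> s0
Final state: s0
Accept states: {s0}
Yes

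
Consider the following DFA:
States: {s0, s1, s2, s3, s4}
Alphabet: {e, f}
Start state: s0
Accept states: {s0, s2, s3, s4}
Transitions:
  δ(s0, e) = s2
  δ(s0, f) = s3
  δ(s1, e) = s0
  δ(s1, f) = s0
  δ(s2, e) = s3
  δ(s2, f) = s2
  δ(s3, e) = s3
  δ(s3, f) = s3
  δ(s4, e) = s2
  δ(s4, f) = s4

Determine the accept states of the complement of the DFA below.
Complement accept states = All states \ Original accept states
= {s0, s1, s2, s3, s4} \ {s0, s2, s3, s4}
{s1}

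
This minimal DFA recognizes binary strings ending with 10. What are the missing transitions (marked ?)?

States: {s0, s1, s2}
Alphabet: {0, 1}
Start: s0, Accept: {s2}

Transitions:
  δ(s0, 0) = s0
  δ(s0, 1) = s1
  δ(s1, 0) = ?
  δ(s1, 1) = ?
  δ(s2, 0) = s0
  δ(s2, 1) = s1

From the language and accept set, identify what each state tracks — s0: no suffix match; s1: one trailing 1; s2: suffix is 10.
Each missing δ(q, a) is the state matching the new tracked value after reading a.
δ(s1, 0) = s2; δ(s1, 1) = s1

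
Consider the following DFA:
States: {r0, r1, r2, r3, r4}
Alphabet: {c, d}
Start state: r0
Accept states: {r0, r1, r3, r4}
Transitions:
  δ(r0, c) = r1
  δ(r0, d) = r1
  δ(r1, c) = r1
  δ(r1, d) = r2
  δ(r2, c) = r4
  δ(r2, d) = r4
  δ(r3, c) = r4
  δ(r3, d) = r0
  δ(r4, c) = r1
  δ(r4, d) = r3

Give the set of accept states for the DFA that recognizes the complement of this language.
Complement accept states = All states \ Original accept states
= {r0, r1, r2, r3, r4} \ {r0, r1, r3, r4}
{r2}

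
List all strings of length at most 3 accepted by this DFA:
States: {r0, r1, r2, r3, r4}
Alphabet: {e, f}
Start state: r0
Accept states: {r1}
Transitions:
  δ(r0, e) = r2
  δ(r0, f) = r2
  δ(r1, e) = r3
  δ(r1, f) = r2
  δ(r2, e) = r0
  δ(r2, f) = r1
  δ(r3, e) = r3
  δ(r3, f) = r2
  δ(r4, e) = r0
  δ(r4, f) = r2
ef, ff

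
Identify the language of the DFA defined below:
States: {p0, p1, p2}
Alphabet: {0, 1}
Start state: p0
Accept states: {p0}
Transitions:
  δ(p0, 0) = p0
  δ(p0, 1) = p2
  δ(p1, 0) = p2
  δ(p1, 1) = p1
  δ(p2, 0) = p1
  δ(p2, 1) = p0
Testing a few strings:
  '001' → reject
  '0000' → accept
  '101' → reject
  '0' → accept
State roles: p0=value ≡ 0 (mod 3); p1=value ≡ 2 (mod 3); p2=value ≡ 1 (mod 3)
All binary strings representing a multiple of 3 (read in base 2; leading zeros allowed and ε counts as 0)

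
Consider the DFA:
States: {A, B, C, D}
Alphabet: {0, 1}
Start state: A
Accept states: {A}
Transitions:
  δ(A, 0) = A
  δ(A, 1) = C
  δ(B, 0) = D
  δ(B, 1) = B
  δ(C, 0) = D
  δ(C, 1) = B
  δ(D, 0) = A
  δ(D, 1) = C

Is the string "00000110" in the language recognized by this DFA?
Processing string "00000110":
  A --0--> A
  A --0--> A
  A --0--> A
  A --0--> A
  A --0--> A
  A --1--> C
  C --1--> B
  B --0--> D
Final state: D
Accept states: {A}
No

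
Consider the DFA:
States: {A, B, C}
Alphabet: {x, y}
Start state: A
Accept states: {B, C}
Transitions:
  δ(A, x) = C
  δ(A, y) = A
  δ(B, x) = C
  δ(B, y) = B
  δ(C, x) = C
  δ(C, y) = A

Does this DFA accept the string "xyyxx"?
Processing string "xyyxx":
  A --x--> C
  C --y--> A
  A --y--> A
  A --x--> C
  C --x--> C
Final state: C
Accept states: {B, C}
Yes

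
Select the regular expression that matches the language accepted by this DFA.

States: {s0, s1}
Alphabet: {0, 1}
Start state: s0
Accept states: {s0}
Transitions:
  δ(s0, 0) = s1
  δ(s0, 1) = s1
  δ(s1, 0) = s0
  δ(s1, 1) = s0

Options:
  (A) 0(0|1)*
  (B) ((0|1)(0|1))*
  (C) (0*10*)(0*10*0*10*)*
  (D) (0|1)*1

Check each option against the DFA on short strings; one disagreement eliminates an option:
  (A) 0(0|1)*: on ε the DFA stays in s0 and accepts (s0 ∈ Accept), but the regex does not match it → eliminate
  (B) ((0|1)(0|1))*: agrees with the DFA on every string of length ≤ 6
  (C) (0*10*)(0*10*0*10*)*: on ε the DFA stays in s0 and accepts (s0 ∈ Accept), but the regex does not match it → eliminate
  (D) (0|1)*1: on ε the DFA stays in s0 and accepts (s0 ∈ Accept), but the regex does not match it → eliminate
Only (B) is consistent with the DFA.
(B) ((0|1)(0|1))*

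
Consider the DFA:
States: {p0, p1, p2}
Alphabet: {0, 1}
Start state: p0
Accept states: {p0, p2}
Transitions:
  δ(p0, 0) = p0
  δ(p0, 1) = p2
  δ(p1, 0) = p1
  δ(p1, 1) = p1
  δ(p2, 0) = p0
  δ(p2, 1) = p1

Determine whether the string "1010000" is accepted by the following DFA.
Processing string "1010000":
  p0 --1--> p2
  p2 --0--> p0
  p0 --1--> p2
  p2 --0--> p0
  p0 --0--> p0
  p0 --0--> p0
  p0 --0--> p0
Final state: p0
Accept states: {p0, p2}
Yes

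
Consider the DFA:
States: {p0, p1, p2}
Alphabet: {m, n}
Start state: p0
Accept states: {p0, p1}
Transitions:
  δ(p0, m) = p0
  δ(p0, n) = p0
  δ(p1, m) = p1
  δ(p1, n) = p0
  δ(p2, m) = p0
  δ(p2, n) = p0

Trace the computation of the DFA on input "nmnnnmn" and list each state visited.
read 'n': p0 → p0
  read 'm': p0 → p0
  read 'n': p0 → p0
  read 'n': p0 → p0
  read 'n': p0 → p0
  read 'm': p0 → p0
  read 'n': p0 → p0
p0 -> p0 -> p0 -> p0 -> p0 -> p0 -> p0 -> p0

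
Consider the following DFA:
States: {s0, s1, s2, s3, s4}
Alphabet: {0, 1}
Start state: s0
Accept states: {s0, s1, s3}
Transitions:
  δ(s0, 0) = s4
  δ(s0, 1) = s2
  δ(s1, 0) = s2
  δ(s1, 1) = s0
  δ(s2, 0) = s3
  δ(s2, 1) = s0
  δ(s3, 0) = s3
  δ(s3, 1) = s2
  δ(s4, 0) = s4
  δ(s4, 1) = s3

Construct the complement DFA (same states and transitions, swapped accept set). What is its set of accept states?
Complement accept states = All states \ Original accept states
= {s0, s1, s2, s3, s4} \ {s0, s1, s3}
{s2, s4}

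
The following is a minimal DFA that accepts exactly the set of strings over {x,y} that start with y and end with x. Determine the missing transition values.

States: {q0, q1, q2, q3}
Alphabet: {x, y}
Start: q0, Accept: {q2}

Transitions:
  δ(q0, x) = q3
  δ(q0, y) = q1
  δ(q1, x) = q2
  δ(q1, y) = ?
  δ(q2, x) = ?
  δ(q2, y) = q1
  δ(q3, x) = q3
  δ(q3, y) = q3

From the language and accept set, identify what each state tracks — q0: no input read; q1: started with y, last symbol y; q2: started with y, last symbol x; q3: started with x (dead).
Each missing δ(q, a) is the state matching the new tracked value after reading a.
δ(q1, y) = q1; δ(q2, x) = q2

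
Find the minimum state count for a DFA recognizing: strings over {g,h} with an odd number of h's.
By Myhill–Nerode, count the distinguishable equivalence classes: two classes — parity of the count of h's.
2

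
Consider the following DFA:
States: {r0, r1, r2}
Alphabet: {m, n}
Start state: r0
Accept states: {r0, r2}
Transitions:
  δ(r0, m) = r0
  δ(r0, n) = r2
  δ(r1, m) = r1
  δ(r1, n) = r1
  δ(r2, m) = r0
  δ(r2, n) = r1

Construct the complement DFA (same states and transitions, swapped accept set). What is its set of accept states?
Complement accept states = All states \ Original accept states
= {r0, r1, r2} \ {r0, r2}
{r1}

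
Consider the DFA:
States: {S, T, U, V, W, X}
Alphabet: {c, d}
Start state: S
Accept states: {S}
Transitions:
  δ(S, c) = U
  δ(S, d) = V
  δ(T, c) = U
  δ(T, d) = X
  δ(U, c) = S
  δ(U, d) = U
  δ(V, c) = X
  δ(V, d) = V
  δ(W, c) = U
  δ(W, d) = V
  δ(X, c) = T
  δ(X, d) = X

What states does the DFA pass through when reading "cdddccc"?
read 'c': S → U
  read 'd': U → U
  read 'd': U → U
  read 'd': U → U
  read 'c': U → S
  read 'c': S → U
  read 'c': U → S
S -> U -> U -> U -> U -> S -> U -> S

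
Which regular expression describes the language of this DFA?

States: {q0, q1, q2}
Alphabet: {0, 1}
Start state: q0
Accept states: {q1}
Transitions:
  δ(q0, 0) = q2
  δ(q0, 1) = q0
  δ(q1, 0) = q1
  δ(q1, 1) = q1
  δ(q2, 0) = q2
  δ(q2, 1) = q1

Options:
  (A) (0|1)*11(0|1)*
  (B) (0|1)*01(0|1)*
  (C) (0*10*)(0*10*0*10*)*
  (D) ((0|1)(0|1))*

Check each option against the DFA on short strings; one disagreement eliminates an option:
  (A) (0|1)*11(0|1)*: on '01' the DFA goes q0 → q2 → q1 and accepts (q1 ∈ Accept), but the regex does not match it → eliminate
  (B) (0|1)*01(0|1)*: agrees with the DFA on every string of length ≤ 6
  (C) (0*10*)(0*10*0*10*)*: on '1' the DFA goes q0 → q0 and rejects (q0 ∉ Accept), but the regex matches it → eliminate
  (D) ((0|1)(0|1))*: on ε the DFA stays in q0 and rejects (q0 ∉ Accept), but the regex matches it → eliminate
Only (B) is consistent with the DFA.
(B) (0|1)*01(0|1)*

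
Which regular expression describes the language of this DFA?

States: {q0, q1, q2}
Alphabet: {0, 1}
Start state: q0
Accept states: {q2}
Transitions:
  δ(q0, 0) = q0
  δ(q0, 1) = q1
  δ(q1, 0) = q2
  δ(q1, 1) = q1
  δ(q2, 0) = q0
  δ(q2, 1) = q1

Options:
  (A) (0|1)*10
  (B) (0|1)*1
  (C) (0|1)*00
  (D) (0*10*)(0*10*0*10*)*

Check each option against the DFA on short strings; one disagreement eliminates an option:
  (A) (0|1)*10: agrees with the DFA on every string of length ≤ 6
  (B) (0|1)*1: on '1' the DFA goes q0 → q1 and rejects (q1 ∉ Accept), but the regex matches it → eliminate
  (C) (0|1)*00: on '00' the DFA goes q0 → q0 → q0 and rejects (q0 ∉ Accept), but the regex matches it → eliminate
  (D) (0*10*)(0*10*0*10*)*: on '1' the DFA goes q0 → q1 and rejects (q1 ∉ Accept), but the regex matches it → eliminate
Only (A) is consistent with the DFA.
(A) (0|1)*10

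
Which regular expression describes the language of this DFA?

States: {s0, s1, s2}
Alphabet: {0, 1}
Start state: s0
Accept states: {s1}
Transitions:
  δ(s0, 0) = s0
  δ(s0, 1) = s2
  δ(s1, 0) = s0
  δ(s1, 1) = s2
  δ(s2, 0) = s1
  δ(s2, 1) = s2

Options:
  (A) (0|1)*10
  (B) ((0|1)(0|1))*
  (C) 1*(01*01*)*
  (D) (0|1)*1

Check each option against the DFA on short strings; one disagreement eliminates an option:
  (A) (0|1)*10: agrees with the DFA on every string of length ≤ 6
  (B) ((0|1)(0|1))*: on ε the DFA stays in s0 and rejects (s0 ∉ Accept), but the regex matches it → eliminate
  (C) 1*(01*01*)*: on ε the DFA stays in s0 and rejects (s0 ∉ Accept), but the regex matches it → eliminate
  (D) (0|1)*1: on '1' the DFA goes s0 → s2 and rejects (s2 ∉ Accept), but the regex matches it → eliminate
Only (A) is consistent with the DFA.
(A) (0|1)*10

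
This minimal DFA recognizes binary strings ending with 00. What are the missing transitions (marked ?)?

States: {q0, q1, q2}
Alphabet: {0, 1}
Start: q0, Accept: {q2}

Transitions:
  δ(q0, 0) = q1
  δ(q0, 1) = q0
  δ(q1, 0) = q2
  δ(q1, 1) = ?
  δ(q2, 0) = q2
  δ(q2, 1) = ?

From the language and accept set, identify what each state tracks — q0: last symbol not 0; q1: one trailing 0; q2: two trailing 0's.
Each missing δ(q, a) is the state matching the new tracked value after reading a.
δ(q1, 1) = q0; δ(q2, 1) = q0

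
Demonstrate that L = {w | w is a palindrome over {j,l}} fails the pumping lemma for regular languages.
Assume L is regular with pumping length p. Idea: pumping the leading j-block breaks the symmetry.
Choose s = j^p l j^p (a palindrome of length 2p+1 ≥ p). By the pumping lemma, s = xyz with |xy| ≤ p, |y| > 0, so y = j^k with k > 0 (xy lies entirely in the first j^p). Then xy²z = j^(p+k) l j^p, which is not a palindrome since p+k ≠ p.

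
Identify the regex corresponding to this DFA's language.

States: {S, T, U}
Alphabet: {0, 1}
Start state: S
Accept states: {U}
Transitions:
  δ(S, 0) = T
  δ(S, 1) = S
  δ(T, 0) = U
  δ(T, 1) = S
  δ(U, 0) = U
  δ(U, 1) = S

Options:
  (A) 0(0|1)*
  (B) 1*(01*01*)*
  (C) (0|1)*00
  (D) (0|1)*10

Check each option against the DFA on short strings; one disagreement eliminates an option:
  (A) 0(0|1)*: on '0' the DFA goes S → T and rejects (T ∉ Accept), but the regex matches it → eliminate
  (B) 1*(01*01*)*: on ε the DFA stays in S and rejects (S ∉ Accept), but the regex matches it → eliminate
  (C) (0|1)*00: agrees with the DFA on every string of length ≤ 6
  (D) (0|1)*10: on '00' the DFA goes S → T → U and accepts (U ∈ Accept), but the regex does not match it → eliminate
Only (C) is consistent with the DFA.
(C) (0|1)*00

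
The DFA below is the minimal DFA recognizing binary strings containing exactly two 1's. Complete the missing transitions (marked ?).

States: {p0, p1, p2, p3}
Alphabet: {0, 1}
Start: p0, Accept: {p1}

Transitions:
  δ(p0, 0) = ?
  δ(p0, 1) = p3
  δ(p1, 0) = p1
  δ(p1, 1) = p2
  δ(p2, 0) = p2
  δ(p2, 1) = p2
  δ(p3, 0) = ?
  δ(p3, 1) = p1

From the language and accept set, identify what each state tracks — p0: zero 1's; p1: two 1's; p2: ≥ three 1's (dead); p3: one 1.
Each missing δ(q, a) is the state matching the new tracked value after reading a.
δ(p0, 0) = p0; δ(p3, 0) = p3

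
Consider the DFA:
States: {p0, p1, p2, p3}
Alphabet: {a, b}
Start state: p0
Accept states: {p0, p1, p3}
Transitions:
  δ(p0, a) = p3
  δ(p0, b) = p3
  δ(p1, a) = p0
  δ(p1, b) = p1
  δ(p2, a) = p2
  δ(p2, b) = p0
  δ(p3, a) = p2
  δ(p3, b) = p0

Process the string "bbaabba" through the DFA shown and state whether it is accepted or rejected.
Processing string "bbaabba":
  p0 --b--> p3
  p3 --b--> p0
  p0 --a--> p3
  p3 --a--> p2
  p2 --b--> p0
  p0 --b--> p3
  p3 --a--> p2
Final state: p2
Accept states: {p0, p1, p3}
No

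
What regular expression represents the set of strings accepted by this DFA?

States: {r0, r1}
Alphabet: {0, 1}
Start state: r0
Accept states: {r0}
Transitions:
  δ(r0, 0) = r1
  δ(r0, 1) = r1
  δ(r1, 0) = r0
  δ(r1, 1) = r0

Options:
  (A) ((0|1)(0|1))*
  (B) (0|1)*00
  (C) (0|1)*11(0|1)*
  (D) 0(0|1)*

Check each option against the DFA on short strings; one disagreement eliminates an option:
  (A) ((0|1)(0|1))*: agrees with the DFA on every string of length ≤ 6
  (B) (0|1)*00: on ε the DFA stays in r0 and accepts (r0 ∈ Accept), but the regex does not match it → eliminate
  (C) (0|1)*11(0|1)*: on ε the DFA stays in r0 and accepts (r0 ∈ Accept), but the regex does not match it → eliminate
  (D) 0(0|1)*: on ε the DFA stays in r0 and accepts (r0 ∈ Accept), but the regex does not match it → eliminate
Only (A) is consistent with the DFA.
(A) ((0|1)(0|1))*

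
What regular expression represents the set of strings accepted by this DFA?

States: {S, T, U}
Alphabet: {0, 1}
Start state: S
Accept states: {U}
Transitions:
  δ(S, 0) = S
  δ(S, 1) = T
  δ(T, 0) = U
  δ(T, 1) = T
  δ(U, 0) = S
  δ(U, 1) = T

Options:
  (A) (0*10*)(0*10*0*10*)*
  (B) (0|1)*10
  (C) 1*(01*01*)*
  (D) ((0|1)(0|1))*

Check each option against the DFA on short strings; one disagreement eliminates an option:
  (A) (0*10*)(0*10*0*10*)*: on '1' the DFA goes S → T and rejects (T ∉ Accept), but the regex matches it → eliminate
  (B) (0|1)*10: agrees with the DFA on every string of length ≤ 6
  (C) 1*(01*01*)*: on ε the DFA stays in S and rejects (S ∉ Accept), but the regex matches it → eliminate
  (D) ((0|1)(0|1))*: on ε the DFA stays in S and rejects (S ∉ Accept), but the regex matches it → eliminate
Only (B) is consistent with the DFA.
(B) (0|1)*10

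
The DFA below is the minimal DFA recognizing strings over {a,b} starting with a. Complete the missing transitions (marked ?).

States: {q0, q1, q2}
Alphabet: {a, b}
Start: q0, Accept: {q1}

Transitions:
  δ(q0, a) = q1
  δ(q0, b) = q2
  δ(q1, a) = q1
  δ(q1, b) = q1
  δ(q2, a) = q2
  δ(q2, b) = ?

From the language and accept set, identify what each state tracks — q0: no input read; q1: started with a; q2: started with b (dead).
Each missing δ(q, a) is the state matching the new tracked value after reading a.
δ(q2, b) = q2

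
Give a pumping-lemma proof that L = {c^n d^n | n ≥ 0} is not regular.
Assume L is regular with pumping length p. Idea: pumping the c-block changes the count balance.
Choose s = c^p d^p (length 2p ≥ p). By the pumping lemma, s = xyz with |xy| ≤ p, |y| > 0. So y = c^k for some k > 0 (since xy is entirely within the c's). Pumping gives xy²z = c^(p+k) d^p, which is not in L since p+k ≠ p.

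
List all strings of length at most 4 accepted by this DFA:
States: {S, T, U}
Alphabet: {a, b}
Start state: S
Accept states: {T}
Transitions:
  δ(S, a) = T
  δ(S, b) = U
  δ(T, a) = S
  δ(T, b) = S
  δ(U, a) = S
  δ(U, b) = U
a, aaa, aba, baa, bbaa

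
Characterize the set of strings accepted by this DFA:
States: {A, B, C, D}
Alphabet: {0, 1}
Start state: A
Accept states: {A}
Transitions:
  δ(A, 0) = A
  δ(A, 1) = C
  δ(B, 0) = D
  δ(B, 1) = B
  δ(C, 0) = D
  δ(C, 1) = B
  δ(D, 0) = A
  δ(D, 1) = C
Testing a few strings:
  '0111' → reject
  '0100' → accept
  '00' → accept
  '1' → reject
State roles: A=value ≡ 0 (mod 4); B=value ≡ 3 (mod 4); C=value ≡ 1 (mod 4); D=value ≡ 2 (mod 4)
All binary strings representing a multiple of 4 (read in base 2; leading zeros allowed and ε counts as 0)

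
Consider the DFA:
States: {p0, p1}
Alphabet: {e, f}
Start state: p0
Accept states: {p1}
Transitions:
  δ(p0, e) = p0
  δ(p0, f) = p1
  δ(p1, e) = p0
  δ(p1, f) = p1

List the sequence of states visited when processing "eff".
read 'e': p0 → p0
  read 'f': p0 → p1
  read 'f': p1 → p1
p0 -> p0 -> p1 -> p1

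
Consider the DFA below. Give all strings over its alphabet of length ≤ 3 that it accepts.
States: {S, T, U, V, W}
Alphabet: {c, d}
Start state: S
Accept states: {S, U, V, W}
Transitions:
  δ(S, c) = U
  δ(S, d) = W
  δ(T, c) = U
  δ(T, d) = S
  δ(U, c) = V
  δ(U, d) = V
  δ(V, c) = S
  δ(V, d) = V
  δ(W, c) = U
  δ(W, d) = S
ε, c, d, cc, cd, dc, dd, ccc, ccd, cdc, cdd, dcc, dcd, ddc, ddd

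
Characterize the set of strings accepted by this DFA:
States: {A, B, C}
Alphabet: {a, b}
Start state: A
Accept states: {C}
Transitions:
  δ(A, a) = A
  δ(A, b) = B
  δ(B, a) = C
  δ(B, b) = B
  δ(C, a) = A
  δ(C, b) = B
Testing a few strings:
  'a' → reject
  'abb' → reject
  'bbb' → reject
  'ab' → reject
State roles: A=no suffix match; B=one trailing b; C=suffix is ba
All strings over {a,b} ending with ba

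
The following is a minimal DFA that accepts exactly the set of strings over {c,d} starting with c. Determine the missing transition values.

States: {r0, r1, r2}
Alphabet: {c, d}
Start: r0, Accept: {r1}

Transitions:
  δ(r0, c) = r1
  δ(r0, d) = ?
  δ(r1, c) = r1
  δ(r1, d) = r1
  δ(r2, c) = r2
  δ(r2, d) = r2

From the language and accept set, identify what each state tracks — r0: no input read; r1: started with c; r2: started with d (dead).
Each missing δ(q, a) is the state matching the new tracked value after reading a.
δ(r0, d) = r2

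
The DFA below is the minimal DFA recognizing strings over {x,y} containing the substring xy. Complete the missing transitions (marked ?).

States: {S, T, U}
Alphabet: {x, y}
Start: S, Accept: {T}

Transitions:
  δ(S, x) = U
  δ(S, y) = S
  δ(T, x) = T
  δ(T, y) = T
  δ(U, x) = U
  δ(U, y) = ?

From the language and accept set, identify what each state tracks — S: no x seen yet; T: substring xy seen; U: seen a x, waiting for y.
Each missing δ(q, a) is the state matching the new tracked value after reading a.
δ(U, y) = T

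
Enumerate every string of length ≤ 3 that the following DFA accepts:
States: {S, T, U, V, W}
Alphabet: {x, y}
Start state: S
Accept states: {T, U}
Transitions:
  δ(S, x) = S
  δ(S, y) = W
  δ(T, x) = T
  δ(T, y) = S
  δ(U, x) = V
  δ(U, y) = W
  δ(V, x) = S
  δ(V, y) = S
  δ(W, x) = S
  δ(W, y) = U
yy, xyy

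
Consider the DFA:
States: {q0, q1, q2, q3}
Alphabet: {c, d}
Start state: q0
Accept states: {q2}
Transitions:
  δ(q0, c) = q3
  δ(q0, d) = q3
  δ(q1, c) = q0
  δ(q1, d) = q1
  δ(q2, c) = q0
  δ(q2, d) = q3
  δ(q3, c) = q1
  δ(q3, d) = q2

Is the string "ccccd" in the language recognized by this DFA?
Processing string "ccccd":
  q0 --c--> q3
  q3 --c--> q1
  q1 --c--> q0
  q0 --c--> q3
  q3 --d--> q2
Final state: q2
Accept states: {q2}
Yes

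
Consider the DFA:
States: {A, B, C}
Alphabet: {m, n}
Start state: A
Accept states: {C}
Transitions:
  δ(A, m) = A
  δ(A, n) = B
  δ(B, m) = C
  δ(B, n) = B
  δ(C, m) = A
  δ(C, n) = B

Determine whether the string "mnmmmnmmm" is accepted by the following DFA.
Processing string "mnmmmnmmm":
  A --m--> A
  A --n--> B
  B --m--> C
  C --m--> A
  A --m--> A
  A --n--> B
  B --m--> C
  C --m--> A
  A --m--> A
Final state: A
Accept states: {C}
No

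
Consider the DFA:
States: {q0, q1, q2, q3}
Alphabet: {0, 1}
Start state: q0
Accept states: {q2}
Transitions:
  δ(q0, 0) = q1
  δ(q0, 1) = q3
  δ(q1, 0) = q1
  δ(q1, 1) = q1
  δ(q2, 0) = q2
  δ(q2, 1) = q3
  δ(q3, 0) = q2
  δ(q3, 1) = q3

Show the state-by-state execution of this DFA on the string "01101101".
read '0': q0 → q1
  read '1': q1 → q1
  read '1': q1 → q1
  read '0': q1 → q1
  read '1': q1 → q1
  read '1': q1 → q1
  read '0': q1 → q1
  read '1': q1 → q1
q0 -> q1 -> q1 -> q1 -> q1 -> q1 -> q1 -> q1 -> q1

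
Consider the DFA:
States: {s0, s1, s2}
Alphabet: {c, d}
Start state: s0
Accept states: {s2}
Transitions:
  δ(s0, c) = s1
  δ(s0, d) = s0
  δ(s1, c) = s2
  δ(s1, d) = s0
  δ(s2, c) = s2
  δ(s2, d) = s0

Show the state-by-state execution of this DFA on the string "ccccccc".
read 'c': s0 → s1
  read 'c': s1 → s2
  read 'c': s2 → s2
  read 'c': s2 → s2
  read 'c': s2 → s2
  read 'c': s2 → s2
  read 'c': s2 → s2
s0 -> s1 -> s2 -> s2 -> s2 -> s2 -> s2 -> s2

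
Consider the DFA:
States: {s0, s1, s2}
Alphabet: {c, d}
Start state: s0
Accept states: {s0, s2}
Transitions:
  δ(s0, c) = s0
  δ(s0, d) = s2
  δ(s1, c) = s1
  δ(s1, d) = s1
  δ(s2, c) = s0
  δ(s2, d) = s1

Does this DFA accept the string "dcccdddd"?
Processing string "dcccdddd":
  s0 --d--> s2
  s2 --c--> s0
  s0 --c--> s0
  s0 --c--> s0
  s0 --d--> s2
  s2 --d--> s1
  s1 --d--> s1
  s1 --d--> s1
Final state: s1
Accept states: {s0, s2}
No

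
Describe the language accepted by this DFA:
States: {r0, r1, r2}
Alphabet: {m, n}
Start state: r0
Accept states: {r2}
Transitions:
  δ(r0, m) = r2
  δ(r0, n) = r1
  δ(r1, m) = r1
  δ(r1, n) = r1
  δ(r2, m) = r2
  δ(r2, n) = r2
Testing a few strings:
  'mm' → accept
  'n' → reject
  'm' → accept
  'mn' → accept
State roles: r0=no input read; r1=started with n (dead); r2=started with m
All strings over {m,n} starting with m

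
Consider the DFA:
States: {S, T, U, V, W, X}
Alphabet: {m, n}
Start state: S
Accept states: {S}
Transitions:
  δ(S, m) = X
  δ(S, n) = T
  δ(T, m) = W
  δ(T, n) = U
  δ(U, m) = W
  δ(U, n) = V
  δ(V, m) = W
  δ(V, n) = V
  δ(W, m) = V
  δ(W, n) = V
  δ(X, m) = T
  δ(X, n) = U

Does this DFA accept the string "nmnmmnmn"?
Processing string "nmnmmnmn":
  S --n--> T
  T --m--> W
  W --n--> V
  V --m--> W
  W --m--> V
  V --n--> V
  V --m--> W
  W --n--> V
Final state: V
Accept states: {S}
No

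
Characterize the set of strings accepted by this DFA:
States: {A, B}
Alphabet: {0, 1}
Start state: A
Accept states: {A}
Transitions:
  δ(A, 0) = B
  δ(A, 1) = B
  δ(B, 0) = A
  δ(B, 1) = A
Testing a few strings:
  '1' → reject
  '00' → accept
  '10' → accept
  '01' → accept
State roles: A=even length so far; B=odd length so far
All binary strings of even length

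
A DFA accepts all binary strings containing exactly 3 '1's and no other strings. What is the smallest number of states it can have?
By Myhill–Nerode, count the distinguishable equivalence classes: 5 classes — having seen 0, 1, …, 3, or >3 copies of '1'; the count-3 class is the only accepting one and >3 is dead.
5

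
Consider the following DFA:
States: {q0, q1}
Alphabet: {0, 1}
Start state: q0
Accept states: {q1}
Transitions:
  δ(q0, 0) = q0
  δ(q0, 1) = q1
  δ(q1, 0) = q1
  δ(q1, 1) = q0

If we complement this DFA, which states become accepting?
Complement accept states = All states \ Original accept states
= {q0, q1} \ {q1}
{q0}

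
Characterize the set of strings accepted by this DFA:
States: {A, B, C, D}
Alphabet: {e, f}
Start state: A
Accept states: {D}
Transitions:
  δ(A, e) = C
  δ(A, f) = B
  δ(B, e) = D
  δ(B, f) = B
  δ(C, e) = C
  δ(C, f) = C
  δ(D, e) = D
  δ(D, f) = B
Testing a few strings:
  'eff' → reject
  'ff' → reject
  'f' → reject
  'fe' → accept
State roles: A=no input read; B=started with f, last symbol f; C=started with e (dead); D=started with f, last symbol e
All strings over {e,f} that start with f and end with e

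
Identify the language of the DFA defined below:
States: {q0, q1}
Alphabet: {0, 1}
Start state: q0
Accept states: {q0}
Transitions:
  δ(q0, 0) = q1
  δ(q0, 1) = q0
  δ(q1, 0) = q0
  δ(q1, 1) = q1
Testing a few strings:
  '01' → reject
  '0' → reject
  '101' → reject
  '011' → reject
State roles: q0=even number of 0's so far; q1=odd number of 0's so far
All binary strings with an even number of 0's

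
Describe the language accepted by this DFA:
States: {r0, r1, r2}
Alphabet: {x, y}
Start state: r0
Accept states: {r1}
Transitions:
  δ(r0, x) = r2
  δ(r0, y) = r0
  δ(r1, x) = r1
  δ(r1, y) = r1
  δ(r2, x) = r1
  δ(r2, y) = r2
Testing a few strings:
  'xxxy' → accept
  'yx' → reject
  'xx' → accept
  'xyxy' → accept
State roles: r0=zero x's seen; r1=≥ two x's seen; r2=one x seen
All strings over {x,y} containing at least two x's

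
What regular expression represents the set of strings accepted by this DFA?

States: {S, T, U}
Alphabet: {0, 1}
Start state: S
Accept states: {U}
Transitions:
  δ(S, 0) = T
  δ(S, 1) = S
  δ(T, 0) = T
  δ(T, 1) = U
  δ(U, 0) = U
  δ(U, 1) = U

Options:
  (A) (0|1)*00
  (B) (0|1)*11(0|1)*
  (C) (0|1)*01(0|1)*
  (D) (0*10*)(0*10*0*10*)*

Check each option against the DFA on short strings; one disagreement eliminates an option:
  (A) (0|1)*00: on '00' the DFA goes S → T → T and rejects (T ∉ Accept), but the regex matches it → eliminate
  (B) (0|1)*11(0|1)*: on '01' the DFA goes S → T → U and accepts (U ∈ Accept), but the regex does not match it → eliminate
  (C) (0|1)*01(0|1)*: agrees with the DFA on every string of length ≤ 6
  (D) (0*10*)(0*10*0*10*)*: on '1' the DFA goes S → S and rejects (S ∉ Accept), but the regex matches it → eliminate
Only (C) is consistent with the DFA.
(C) (0|1)*01(0|1)*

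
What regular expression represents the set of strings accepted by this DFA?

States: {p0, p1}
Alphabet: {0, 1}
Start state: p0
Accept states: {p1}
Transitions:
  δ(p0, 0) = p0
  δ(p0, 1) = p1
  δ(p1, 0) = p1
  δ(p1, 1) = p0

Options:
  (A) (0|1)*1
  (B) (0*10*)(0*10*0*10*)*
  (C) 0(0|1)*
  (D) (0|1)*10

Check each option against the DFA on short strings; one disagreement eliminates an option:
  (A) (0|1)*1: on '10' the DFA goes p0 → p1 → p1 and accepts (p1 ∈ Accept), but the regex does not match it → eliminate
  (B) (0*10*)(0*10*0*10*)*: agrees with the DFA on every string of length ≤ 6
  (C) 0(0|1)*: on '0' the DFA goes p0 → p0 and rejects (p0 ∉ Accept), but the regex matches it → eliminate
  (D) (0|1)*10: on '1' the DFA goes p0 → p1 and accepts (p1 ∈ Accept), but the regex does not match it → eliminate
Only (B) is consistent with the DFA.
(B) (0*10*)(0*10*0*10*)*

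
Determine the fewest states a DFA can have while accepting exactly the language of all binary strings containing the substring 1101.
By Myhill–Nerode, count the distinguishable equivalence classes: 5 classes — one per longest suffix of the input that is a prefix of '1101' (lengths 0 through 3), plus an absorbing 'already seen 1101' class.
5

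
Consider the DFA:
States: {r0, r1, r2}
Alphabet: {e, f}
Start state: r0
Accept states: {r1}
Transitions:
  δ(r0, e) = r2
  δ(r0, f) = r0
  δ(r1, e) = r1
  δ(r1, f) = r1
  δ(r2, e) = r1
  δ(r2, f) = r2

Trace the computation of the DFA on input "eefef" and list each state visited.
read 'e': r0 → r2
  read 'e': r2 → r1
  read 'f': r1 → r1
  read 'e': r1 → r1
  read 'f': r1 → r1
r0 -> r2 -> r1 -> r1 -> r1 -> r1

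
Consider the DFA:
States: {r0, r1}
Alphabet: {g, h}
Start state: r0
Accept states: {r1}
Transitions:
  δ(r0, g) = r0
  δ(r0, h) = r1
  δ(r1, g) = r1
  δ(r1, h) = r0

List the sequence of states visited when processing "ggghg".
read 'g': r0 → r0
  read 'g': r0 → r0
  read 'g': r0 → r0
  read 'h': r0 → r1
  read 'g': r1 → r1
r0 -> r0 -> r0 -> r0 -> r1 -> r1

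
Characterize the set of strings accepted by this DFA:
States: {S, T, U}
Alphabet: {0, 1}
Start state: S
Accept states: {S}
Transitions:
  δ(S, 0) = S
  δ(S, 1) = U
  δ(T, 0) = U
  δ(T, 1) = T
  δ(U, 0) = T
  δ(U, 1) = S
Testing a few strings:
  '10' → reject
  '1' → reject
  '0001' → reject
  '100' → reject
State roles: S=value ≡ 0 (mod 3); T=value ≡ 2 (mod 3); U=value ≡ 1 (mod 3)
All binary strings representing a multiple of 3 (read in base 2; leading zeros allowed and ε counts as 0)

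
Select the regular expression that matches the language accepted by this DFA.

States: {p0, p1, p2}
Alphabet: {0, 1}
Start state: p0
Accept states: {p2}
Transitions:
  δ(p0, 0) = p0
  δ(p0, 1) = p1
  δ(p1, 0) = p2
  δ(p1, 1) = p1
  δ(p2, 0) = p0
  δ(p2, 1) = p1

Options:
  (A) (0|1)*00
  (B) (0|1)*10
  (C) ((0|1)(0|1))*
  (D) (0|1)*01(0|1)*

Check each option against the DFA on short strings; one disagreement eliminates an option:
  (A) (0|1)*00: on '00' the DFA goes p0 → p0 → p0 and rejects (p0 ∉ Accept), but the regex matches it → eliminate
  (B) (0|1)*10: agrees with the DFA on every string of length ≤ 6
  (C) ((0|1)(0|1))*: on ε the DFA stays in p0 and rejects (p0 ∉ Accept), but the regex matches it → eliminate
  (D) (0|1)*01(0|1)*: on '01' the DFA goes p0 → p0 → p1 and rejects (p1 ∉ Accept), but the regex matches it → eliminate
Only (B) is consistent with the DFA.
(B) (0|1)*10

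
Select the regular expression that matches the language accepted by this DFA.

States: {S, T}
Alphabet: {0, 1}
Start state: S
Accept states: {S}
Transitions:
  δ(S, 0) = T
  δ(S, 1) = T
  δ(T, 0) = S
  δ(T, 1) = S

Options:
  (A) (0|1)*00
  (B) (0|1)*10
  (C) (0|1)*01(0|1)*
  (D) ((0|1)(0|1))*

Check each option against the DFA on short strings; one disagreement eliminates an option:
  (A) (0|1)*00: on ε the DFA stays in S and accepts (S ∈ Accept), but the regex does not match it → eliminate
  (B) (0|1)*10: on ε the DFA stays in S and accepts (S ∈ Accept), but the regex does not match it → eliminate
  (C) (0|1)*01(0|1)*: on ε the DFA stays in S and accepts (S ∈ Accept), but the regex does not match it → eliminate
  (D) ((0|1)(0|1))*: agrees with the DFA on every string of length ≤ 6
Only (D) is consistent with the DFA.
(D) ((0|1)(0|1))*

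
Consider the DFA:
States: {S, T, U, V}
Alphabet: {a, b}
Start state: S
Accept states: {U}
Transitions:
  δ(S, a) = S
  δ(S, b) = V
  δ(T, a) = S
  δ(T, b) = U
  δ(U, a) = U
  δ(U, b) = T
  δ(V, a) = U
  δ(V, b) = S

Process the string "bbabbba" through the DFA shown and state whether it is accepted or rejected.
Processing string "bbabbba":
  S --b--> V
  V --b--> S
  S --a--> S
  S --b--> V
  V --b--> S
  S --b--> V
  V --a--> U
Final state: U
Accept states: {U}
Yes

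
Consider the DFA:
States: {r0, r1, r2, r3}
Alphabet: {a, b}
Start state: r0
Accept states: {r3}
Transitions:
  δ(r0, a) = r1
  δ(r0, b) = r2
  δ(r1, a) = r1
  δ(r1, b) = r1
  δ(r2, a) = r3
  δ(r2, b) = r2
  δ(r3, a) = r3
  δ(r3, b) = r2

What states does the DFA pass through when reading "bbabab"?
read 'b': r0 → r2
  read 'b': r2 → r2
  read 'a': r2 → r3
  read 'b': r3 → r2
  read 'a': r2 → r3
  read 'b': r3 → r2
r0 -> r2 -> r2 -> r3 -> r2 -> r3 -> r2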